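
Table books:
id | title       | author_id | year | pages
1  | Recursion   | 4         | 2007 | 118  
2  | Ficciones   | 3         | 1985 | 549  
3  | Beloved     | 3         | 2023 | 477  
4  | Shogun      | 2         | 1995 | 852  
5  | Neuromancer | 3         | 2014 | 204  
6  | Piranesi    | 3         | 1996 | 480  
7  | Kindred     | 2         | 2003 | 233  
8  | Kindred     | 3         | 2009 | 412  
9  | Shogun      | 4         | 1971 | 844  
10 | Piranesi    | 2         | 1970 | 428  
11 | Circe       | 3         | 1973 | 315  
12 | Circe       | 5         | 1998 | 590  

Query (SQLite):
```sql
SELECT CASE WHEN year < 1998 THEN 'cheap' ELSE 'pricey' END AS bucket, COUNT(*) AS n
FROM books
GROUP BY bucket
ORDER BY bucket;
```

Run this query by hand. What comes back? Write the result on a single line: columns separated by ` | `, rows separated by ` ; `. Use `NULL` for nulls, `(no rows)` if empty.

cheap | 6 ; pricey | 6

Bucket rows by year < 1998 → 'cheap' else 'pricey'; count each bucket.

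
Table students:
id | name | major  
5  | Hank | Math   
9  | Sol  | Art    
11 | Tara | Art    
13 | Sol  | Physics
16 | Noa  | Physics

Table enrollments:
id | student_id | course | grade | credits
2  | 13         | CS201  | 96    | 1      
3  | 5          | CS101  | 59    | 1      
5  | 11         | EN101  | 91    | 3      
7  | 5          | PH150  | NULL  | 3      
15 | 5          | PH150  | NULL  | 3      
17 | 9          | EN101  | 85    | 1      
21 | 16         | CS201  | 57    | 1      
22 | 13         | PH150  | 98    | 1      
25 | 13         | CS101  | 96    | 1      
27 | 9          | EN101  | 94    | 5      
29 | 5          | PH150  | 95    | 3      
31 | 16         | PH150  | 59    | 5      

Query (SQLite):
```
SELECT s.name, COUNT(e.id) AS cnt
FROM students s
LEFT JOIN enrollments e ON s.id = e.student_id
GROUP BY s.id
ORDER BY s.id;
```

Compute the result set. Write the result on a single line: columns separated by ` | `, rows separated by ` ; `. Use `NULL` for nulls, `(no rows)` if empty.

LEFT JOIN keeps every students row; unmatched ones get NULL for enrollments columns.
Group by students.id and compute COUNT(e.id). COUNT(col) of an all-NULL group is 0.
  5: ids {3, 7, 15, 29} → COUNT(e.id)=4
  9: ids {17, 27} → COUNT(e.id)=2
  11: ids {5} → COUNT(e.id)=1
  13: ids {2, 22, 25} → COUNT(e.id)=3
  16: ids {21, 31} → COUNT(e.id)=2

Hank | 4 ; Sol | 2 ; Tara | 1 ; Sol | 3 ; Noa | 2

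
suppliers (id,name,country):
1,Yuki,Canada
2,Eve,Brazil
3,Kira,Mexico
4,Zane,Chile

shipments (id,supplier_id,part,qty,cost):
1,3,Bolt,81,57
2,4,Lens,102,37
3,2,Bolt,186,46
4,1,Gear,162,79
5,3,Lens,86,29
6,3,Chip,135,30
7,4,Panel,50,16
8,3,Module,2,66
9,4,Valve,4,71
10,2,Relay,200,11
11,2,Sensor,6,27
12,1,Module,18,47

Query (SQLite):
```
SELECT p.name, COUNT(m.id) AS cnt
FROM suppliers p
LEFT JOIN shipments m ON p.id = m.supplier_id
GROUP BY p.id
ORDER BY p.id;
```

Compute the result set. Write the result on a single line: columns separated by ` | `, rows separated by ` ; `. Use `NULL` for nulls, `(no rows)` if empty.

Yuki | 2 ; Eve | 3 ; Kira | 4 ; Zane | 3

LEFT JOIN keeps every suppliers row; unmatched ones get NULL for shipments columns.
Group by suppliers.id and compute COUNT(m.id). COUNT(col) of an all-NULL group is 0.
  1: ids {4, 12} → COUNT(m.id)=2
  2: ids {3, 10, 11} → COUNT(m.id)=3
  3: ids {1, 5, 6, 8} → COUNT(m.id)=4
  4: ids {2, 7, 9} → COUNT(m.id)=3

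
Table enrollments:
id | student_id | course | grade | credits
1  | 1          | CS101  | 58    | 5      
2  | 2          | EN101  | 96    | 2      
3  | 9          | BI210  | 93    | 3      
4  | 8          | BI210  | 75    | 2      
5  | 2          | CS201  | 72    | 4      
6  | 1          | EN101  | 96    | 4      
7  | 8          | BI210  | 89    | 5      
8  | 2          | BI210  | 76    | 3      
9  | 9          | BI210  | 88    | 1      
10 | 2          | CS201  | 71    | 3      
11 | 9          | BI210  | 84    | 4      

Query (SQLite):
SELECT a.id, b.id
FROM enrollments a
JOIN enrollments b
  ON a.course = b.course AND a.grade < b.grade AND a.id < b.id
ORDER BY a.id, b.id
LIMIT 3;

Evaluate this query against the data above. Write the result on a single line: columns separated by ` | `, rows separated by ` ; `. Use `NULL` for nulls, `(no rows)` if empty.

Pairs (a,b) with same course, a.grade < b.grade, a.id < b.id.
course groups: BI210:{3,4,7,8,9,11} CS101:{1} CS201:{5,10} EN101:{2,6}
Ordered by (a.id, b.id); first 3.

4 | 7 ; 4 | 8 ; 4 | 9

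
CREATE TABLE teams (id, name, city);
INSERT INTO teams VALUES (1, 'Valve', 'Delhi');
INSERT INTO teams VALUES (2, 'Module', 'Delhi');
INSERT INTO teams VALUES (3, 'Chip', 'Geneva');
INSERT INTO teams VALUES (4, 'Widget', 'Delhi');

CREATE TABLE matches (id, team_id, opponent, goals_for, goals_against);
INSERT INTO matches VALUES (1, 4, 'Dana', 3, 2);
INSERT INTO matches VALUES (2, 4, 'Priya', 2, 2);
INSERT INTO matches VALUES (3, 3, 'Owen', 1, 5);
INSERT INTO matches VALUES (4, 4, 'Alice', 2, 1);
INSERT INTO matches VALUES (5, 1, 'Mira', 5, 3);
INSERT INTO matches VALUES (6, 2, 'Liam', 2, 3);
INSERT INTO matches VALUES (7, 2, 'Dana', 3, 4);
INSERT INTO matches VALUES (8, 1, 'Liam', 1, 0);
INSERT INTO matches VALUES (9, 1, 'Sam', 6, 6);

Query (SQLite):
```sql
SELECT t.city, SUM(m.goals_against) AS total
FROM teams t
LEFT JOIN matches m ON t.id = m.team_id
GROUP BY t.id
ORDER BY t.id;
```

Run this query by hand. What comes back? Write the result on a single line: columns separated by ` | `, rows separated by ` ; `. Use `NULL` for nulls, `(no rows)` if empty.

Delhi | 9 ; Delhi | 7 ; Geneva | 5 ; Delhi | 5

LEFT JOIN keeps every teams row; unmatched ones get NULL for matches columns.
Group by teams.id and compute SUM(m.goals_against). SUM over an all-NULL group is NULL.
  1: ids {5, 8, 9} → SUM(m.goals_against)=9
  2: ids {6, 7} → SUM(m.goals_against)=7
  3: ids {3} → SUM(m.goals_against)=5
  4: ids {1, 2, 4} → SUM(m.goals_against)=5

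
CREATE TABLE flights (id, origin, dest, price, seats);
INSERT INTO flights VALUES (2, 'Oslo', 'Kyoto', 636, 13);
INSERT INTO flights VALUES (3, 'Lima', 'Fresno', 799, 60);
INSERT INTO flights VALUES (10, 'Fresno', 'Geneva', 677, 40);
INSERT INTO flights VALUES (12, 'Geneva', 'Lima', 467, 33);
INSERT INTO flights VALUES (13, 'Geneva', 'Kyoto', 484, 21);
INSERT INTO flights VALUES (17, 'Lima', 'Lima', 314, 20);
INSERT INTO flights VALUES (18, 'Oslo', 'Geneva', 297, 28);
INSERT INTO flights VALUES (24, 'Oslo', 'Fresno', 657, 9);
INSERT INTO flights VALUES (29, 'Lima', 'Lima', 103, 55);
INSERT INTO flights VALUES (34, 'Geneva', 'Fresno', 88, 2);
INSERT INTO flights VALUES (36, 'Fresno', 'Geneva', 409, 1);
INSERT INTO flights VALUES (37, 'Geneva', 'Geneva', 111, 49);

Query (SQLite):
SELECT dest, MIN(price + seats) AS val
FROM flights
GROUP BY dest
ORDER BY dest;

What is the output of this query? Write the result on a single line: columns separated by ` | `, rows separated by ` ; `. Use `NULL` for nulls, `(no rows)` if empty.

Fresno | 90 ; Geneva | 160 ; Kyoto | 505 ; Lima | 158

For each row compute price + seats.
Group by dest; take MIN of the expression per group.
  Fresno: ids {3, 24, 34} → MIN(price + seats)=90
  Geneva: ids {10, 18, 36, 37} → MIN(price + seats)=160
  Kyoto: ids {2, 13} → MIN(price + seats)=505
  Lima: ids {12, 17, 29} → MIN(price + seats)=158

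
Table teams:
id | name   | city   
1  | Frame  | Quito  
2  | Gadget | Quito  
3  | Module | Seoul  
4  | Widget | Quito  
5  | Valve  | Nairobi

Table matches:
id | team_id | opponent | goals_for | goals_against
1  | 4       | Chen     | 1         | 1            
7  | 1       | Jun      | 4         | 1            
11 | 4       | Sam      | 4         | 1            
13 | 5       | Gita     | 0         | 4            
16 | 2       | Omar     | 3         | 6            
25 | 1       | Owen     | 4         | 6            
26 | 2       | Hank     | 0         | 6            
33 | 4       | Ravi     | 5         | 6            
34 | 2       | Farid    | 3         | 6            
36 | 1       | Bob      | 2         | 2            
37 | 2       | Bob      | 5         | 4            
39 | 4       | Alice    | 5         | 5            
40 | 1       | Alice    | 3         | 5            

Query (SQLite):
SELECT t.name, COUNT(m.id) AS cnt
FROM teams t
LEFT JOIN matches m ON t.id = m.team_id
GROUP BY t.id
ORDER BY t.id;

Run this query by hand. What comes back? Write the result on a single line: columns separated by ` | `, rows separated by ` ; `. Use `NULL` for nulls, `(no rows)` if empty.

LEFT JOIN keeps every teams row; unmatched ones get NULL for matches columns.
Group by teams.id and compute COUNT(m.id). COUNT(col) of an all-NULL group is 0.
  1: ids {7, 25, 36, 40} → COUNT(m.id)=4
  2: ids {16, 26, 34, 37} → COUNT(m.id)=4
  3: ids {—} → COUNT(m.id)=0
  4: ids {1, 11, 33, 39} → COUNT(m.id)=4
  5: ids {13} → COUNT(m.id)=1

Frame | 4 ; Gadget | 4 ; Module | 0 ; Widget | 4 ; Valve | 1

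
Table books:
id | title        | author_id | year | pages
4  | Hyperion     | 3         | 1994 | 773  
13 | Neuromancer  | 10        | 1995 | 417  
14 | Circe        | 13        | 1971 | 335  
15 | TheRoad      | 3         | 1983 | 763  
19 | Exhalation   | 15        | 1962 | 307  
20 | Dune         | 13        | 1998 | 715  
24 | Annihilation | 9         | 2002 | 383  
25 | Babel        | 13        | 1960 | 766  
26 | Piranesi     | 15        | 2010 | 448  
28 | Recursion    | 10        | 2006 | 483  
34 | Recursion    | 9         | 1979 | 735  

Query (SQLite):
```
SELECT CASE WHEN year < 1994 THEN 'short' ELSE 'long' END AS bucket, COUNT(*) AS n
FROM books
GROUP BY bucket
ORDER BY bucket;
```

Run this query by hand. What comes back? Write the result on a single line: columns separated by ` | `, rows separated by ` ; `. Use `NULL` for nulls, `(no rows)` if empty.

Bucket rows by year < 1994 → 'short' else 'long'; count each bucket.

long | 6 ; short | 5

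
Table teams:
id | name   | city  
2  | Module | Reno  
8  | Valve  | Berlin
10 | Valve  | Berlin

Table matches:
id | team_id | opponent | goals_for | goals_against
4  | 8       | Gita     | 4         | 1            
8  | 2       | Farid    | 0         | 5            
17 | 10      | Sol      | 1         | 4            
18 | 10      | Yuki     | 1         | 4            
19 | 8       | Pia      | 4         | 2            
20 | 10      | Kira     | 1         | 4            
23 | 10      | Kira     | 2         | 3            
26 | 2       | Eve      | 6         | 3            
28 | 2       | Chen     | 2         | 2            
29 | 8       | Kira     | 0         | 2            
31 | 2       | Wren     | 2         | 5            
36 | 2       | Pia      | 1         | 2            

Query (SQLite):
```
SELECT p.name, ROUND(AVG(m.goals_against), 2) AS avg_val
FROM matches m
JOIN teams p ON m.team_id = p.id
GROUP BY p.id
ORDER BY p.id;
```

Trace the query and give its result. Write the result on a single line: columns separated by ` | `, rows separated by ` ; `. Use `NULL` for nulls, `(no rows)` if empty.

Module | 3.4 ; Valve | 1.67 ; Valve | 3.75

Join each matches row to its teams via team_id.
Group joined rows by teams.id; compute ROUND(AVG(m.goals_against), 2) per group.
  2: ids {8, 26, 28, 31, 36} → ROUND(AVG(m.goals_against), 2)=3.4
  8: ids {4, 19, 29} → ROUND(AVG(m.goals_against), 2)=1.67
  10: ids {17, 18, 20, 23} → ROUND(AVG(m.goals_against), 2)=3.75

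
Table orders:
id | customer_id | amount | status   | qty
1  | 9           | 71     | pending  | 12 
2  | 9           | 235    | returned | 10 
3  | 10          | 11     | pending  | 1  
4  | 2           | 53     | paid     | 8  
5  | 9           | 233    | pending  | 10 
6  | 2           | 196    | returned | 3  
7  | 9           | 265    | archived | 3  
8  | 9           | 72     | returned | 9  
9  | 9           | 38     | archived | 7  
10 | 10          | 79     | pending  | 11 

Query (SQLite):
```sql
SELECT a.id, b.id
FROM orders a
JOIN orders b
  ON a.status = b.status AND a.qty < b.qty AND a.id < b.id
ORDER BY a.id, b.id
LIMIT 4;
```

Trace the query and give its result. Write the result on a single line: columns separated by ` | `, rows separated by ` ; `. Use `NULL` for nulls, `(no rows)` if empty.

Pairs (a,b) with same status, a.qty < b.qty, a.id < b.id.
status groups: archived:{7,9} paid:{4} pending:{1,3,5,10} returned:{2,6,8}
Ordered by (a.id, b.id); first 4.

3 | 5 ; 3 | 10 ; 5 | 10 ; 6 | 8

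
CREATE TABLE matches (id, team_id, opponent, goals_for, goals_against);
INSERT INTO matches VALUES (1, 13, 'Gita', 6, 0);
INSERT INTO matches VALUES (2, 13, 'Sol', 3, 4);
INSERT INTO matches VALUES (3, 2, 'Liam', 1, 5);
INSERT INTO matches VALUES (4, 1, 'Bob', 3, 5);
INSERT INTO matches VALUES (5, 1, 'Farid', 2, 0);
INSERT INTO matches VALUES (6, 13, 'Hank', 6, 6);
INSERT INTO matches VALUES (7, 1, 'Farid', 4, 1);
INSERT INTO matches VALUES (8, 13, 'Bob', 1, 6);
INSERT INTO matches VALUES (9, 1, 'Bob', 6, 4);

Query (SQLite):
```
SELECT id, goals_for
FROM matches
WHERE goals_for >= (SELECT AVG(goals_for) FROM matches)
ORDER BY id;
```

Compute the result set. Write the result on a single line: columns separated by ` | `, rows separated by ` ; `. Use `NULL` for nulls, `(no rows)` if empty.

1 | 6 ; 6 | 6 ; 7 | 4 ; 9 | 6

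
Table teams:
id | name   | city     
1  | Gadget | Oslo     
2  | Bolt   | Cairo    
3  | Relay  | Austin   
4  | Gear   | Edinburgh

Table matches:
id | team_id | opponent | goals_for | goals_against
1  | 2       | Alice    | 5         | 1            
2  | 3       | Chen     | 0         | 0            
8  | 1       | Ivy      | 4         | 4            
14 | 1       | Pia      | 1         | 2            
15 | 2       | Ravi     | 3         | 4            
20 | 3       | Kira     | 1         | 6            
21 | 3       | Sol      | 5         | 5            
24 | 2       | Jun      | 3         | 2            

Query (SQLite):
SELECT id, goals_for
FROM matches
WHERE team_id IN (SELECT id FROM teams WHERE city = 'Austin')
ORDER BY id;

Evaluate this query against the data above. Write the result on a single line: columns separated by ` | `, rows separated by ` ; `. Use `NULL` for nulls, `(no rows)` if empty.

2 | 0 ; 20 | 1 ; 21 | 5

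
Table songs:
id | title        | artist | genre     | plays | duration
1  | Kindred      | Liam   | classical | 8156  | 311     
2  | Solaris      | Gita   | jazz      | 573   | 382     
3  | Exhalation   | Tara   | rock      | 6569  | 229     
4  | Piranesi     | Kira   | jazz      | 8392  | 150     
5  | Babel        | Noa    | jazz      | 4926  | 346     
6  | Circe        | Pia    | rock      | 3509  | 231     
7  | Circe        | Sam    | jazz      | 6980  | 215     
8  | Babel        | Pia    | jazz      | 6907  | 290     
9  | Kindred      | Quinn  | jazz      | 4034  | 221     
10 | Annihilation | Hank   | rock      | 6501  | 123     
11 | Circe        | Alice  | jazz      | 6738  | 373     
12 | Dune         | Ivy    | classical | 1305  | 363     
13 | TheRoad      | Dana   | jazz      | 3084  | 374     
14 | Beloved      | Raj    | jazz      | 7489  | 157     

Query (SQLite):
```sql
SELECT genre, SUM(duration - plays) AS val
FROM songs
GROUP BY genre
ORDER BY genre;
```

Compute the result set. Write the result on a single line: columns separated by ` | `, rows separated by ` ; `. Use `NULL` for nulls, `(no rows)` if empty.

classical | -8787 ; jazz | -46615 ; rock | -15996

For each row compute duration - plays.
Group by genre; take SUM of the expression per group.
  classical: ids {1, 12} → SUM(duration - plays)=-8787
  jazz: ids {2, 4, 5, 7, 8, 9, 11, 13, 14} → SUM(duration - plays)=-46615
  rock: ids {3, 6, 10} → SUM(duration - plays)=-15996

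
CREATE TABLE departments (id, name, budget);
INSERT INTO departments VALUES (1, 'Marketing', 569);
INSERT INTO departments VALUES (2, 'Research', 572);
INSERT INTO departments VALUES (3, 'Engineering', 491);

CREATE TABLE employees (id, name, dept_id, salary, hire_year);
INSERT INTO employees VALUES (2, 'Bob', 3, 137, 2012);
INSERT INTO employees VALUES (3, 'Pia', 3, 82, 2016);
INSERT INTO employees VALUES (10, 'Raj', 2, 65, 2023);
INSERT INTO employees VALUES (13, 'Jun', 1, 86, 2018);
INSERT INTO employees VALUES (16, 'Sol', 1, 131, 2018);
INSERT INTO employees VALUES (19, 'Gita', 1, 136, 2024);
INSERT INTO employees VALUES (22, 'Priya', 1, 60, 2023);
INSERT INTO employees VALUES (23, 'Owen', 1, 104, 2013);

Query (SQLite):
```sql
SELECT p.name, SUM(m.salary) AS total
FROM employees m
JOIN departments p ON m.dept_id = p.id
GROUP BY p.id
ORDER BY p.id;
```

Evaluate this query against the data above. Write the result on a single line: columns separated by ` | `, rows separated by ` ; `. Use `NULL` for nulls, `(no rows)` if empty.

Marketing | 517 ; Research | 65 ; Engineering | 219

Join each employees row to its departments via dept_id.
Group joined rows by departments.id; compute SUM(m.salary) per group.
  1: ids {13, 16, 19, 22, 23} → SUM(m.salary)=517
  2: ids {10} → SUM(m.salary)=65
  3: ids {2, 3} → SUM(m.salary)=219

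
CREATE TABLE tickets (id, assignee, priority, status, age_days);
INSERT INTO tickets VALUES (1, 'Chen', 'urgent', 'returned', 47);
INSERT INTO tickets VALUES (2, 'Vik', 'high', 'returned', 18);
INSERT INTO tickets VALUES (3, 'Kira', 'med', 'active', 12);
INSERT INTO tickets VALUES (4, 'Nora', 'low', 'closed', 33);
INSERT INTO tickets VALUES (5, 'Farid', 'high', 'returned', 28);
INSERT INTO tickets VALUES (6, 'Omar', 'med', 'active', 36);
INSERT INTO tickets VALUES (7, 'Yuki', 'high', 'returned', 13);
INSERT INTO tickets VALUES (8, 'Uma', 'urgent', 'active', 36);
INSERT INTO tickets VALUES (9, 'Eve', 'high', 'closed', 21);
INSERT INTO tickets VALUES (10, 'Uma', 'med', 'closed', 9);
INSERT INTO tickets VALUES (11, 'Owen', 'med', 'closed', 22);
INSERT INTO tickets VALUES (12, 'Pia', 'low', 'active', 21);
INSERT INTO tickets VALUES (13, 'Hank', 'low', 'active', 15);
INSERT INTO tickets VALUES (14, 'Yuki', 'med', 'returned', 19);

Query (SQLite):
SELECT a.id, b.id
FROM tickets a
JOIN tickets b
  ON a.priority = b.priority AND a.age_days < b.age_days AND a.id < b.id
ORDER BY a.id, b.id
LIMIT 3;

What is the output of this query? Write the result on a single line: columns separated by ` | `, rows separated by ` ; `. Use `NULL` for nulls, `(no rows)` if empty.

2 | 5 ; 2 | 9 ; 3 | 6

Pairs (a,b) with same priority, a.age_days < b.age_days, a.id < b.id.
priority groups: high:{2,5,7,9} low:{4,12,13} med:{3,6,10,11,14} urgent:{1,8}
Ordered by (a.id, b.id); first 3.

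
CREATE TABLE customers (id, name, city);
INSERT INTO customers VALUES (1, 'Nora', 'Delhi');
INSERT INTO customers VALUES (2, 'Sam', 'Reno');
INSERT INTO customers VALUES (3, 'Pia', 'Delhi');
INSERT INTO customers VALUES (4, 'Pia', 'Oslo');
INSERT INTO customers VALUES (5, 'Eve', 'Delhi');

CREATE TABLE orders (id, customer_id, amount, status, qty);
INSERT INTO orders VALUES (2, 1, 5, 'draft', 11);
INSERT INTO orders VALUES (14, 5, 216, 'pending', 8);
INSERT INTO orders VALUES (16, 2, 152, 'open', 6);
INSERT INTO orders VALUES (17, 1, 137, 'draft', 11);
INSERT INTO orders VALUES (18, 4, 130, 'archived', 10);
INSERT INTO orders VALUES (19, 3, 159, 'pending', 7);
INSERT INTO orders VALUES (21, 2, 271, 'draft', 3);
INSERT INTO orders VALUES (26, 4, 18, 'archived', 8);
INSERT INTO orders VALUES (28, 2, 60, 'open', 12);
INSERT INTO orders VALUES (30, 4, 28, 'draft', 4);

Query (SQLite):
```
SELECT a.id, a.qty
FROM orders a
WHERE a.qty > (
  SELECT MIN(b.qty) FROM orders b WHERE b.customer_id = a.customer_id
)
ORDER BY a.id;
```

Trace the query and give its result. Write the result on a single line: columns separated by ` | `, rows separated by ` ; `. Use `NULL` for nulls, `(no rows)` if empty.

16 | 6 ; 18 | 10 ; 26 | 8 ; 28 | 12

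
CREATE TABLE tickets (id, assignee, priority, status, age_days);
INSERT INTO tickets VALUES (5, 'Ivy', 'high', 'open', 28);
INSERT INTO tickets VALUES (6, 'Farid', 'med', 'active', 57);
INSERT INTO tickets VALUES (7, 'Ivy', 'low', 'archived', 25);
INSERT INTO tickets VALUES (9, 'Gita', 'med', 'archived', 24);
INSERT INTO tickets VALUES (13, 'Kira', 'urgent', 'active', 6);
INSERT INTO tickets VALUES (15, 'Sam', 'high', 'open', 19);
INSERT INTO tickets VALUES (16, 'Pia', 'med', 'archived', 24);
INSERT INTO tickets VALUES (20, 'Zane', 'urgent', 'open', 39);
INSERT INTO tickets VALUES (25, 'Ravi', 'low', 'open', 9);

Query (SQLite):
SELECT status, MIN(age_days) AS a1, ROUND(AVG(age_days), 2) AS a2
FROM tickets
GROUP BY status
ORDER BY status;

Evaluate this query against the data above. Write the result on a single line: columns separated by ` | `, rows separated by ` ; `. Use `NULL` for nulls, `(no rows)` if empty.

Group tickets by status.
Per group compute: MIN(age_days), ROUND(AVG(age_days), 2).
  active: ids {6, 13} → MIN(age_days)=6, ROUND(AVG(age_days), 2)=31.5
  archived: ids {7, 9, 16} → MIN(age_days)=24, ROUND(AVG(age_days), 2)=24.33
  open: ids {5, 15, 20, 25} → MIN(age_days)=9, ROUND(AVG(age_days), 2)=23.75

active | 6 | 31.5 ; archived | 24 | 24.33 ; open | 9 | 23.75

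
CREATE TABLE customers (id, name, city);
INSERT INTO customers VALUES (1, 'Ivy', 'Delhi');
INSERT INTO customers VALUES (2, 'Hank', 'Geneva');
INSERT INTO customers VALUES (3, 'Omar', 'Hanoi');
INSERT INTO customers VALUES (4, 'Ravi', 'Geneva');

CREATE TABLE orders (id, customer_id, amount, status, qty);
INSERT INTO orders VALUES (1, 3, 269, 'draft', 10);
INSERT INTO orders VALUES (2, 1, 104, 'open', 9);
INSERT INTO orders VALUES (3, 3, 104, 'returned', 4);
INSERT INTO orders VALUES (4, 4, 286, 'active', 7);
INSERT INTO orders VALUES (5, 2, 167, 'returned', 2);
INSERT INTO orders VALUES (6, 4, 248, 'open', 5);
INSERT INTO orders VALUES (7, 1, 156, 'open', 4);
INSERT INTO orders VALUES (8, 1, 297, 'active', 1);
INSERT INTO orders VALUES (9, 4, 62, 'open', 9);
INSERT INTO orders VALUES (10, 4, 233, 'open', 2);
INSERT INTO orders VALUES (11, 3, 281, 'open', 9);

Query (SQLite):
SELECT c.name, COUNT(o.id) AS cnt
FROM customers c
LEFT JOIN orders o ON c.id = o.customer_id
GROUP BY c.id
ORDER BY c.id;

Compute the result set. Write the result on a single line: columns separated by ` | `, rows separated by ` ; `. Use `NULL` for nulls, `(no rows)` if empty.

LEFT JOIN keeps every customers row; unmatched ones get NULL for orders columns.
Group by customers.id and compute COUNT(o.id). COUNT(col) of an all-NULL group is 0.
  1: ids {2, 7, 8} → COUNT(o.id)=3
  2: ids {5} → COUNT(o.id)=1
  3: ids {1, 3, 11} → COUNT(o.id)=3
  4: ids {4, 6, 9, 10} → COUNT(o.id)=4

Ivy | 3 ; Hank | 1 ; Omar | 3 ; Ravi | 4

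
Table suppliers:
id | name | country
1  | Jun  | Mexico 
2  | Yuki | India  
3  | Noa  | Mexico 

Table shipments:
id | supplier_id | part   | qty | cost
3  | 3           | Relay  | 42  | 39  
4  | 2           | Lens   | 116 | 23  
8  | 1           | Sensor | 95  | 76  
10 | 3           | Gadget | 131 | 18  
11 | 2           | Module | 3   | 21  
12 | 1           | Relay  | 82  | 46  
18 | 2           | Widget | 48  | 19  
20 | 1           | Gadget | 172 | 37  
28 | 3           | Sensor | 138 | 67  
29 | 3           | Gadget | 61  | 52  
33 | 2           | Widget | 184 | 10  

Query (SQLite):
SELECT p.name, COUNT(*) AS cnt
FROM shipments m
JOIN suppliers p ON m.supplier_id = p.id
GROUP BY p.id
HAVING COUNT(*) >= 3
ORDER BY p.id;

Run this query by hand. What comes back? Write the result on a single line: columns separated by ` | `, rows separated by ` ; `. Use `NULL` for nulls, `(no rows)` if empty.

Jun | 3 ; Yuki | 4 ; Noa | 4

Join each shipments row to its suppliers via supplier_id.
Group joined rows by suppliers.id; compute COUNT(*) per group.
HAVING: keep groups with count ≥ 3.
  1: ids {8, 12, 20} → COUNT(*)=3
  2: ids {4, 11, 18, 33} → COUNT(*)=4
  3: ids {3, 10, 28, 29} → COUNT(*)=4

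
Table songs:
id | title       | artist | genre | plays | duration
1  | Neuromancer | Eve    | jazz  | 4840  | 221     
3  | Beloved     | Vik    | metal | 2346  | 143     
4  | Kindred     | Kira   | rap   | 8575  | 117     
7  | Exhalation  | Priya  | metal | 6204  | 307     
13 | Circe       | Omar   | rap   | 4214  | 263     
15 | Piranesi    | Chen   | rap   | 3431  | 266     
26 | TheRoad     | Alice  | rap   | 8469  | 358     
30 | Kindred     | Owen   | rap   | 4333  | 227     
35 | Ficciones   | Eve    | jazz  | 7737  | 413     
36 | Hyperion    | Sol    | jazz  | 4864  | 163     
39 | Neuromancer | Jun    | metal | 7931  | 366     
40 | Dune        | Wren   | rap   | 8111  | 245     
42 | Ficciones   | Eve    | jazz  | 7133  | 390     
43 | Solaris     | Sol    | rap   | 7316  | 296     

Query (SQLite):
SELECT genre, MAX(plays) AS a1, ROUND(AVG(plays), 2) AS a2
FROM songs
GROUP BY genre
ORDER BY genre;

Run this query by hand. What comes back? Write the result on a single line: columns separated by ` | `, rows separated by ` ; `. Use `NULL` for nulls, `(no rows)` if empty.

jazz | 7737 | 6143.5 ; metal | 7931 | 5493.67 ; rap | 8575 | 6349.86

Group songs by genre.
Per group compute: MAX(plays), ROUND(AVG(plays), 2).
  jazz: ids {1, 35, 36, 42} → MAX(plays)=7737, ROUND(AVG(plays), 2)=6143.5
  metal: ids {3, 7, 39} → MAX(plays)=7931, ROUND(AVG(plays), 2)=5493.67
  rap: ids {4, 13, 15, 26, 30, 40, 43} → MAX(plays)=8575, ROUND(AVG(plays), 2)=6349.86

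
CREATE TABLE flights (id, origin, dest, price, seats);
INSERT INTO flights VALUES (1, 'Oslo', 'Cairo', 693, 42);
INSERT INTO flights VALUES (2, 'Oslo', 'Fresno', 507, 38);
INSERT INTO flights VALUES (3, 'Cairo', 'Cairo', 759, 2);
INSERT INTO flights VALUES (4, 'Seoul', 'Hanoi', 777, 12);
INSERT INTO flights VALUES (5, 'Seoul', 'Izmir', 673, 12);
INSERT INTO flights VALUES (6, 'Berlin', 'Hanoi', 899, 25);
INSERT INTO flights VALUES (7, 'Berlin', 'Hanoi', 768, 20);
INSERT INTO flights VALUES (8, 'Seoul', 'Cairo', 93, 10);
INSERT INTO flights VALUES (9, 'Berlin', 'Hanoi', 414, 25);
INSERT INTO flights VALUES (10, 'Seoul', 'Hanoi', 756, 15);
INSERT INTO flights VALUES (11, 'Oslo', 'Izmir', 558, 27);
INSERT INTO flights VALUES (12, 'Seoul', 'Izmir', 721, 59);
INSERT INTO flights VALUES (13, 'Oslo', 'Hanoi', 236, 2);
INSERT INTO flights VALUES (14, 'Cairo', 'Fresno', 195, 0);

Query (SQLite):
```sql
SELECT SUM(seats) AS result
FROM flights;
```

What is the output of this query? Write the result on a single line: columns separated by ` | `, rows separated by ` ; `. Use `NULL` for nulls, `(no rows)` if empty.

All seats values: [42, 38, 2, 12, 12, 25, 20, 10, 25, 15, 27, 59, 2, 0].
SUM of non-NULL values = 289.

289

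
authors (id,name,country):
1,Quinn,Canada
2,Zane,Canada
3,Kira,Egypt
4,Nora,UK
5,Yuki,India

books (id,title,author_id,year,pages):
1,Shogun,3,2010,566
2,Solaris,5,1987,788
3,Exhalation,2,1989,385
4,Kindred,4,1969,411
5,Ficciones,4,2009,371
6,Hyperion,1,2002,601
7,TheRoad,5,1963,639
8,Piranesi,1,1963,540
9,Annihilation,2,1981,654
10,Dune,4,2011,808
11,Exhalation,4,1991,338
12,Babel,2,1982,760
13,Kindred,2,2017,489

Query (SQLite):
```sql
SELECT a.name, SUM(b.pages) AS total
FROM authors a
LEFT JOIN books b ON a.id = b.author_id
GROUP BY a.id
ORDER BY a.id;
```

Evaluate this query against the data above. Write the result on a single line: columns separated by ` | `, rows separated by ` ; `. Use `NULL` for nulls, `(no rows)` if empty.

LEFT JOIN keeps every authors row; unmatched ones get NULL for books columns.
Group by authors.id and compute SUM(b.pages). SUM over an all-NULL group is NULL.
  1: ids {6, 8} → SUM(b.pages)=1141
  2: ids {3, 9, 12, 13} → SUM(b.pages)=2288
  3: ids {1} → SUM(b.pages)=566
  4: ids {4, 5, 10, 11} → SUM(b.pages)=1928
  5: ids {2, 7} → SUM(b.pages)=1427

Quinn | 1141 ; Zane | 2288 ; Kira | 566 ; Nora | 1928 ; Yuki | 1427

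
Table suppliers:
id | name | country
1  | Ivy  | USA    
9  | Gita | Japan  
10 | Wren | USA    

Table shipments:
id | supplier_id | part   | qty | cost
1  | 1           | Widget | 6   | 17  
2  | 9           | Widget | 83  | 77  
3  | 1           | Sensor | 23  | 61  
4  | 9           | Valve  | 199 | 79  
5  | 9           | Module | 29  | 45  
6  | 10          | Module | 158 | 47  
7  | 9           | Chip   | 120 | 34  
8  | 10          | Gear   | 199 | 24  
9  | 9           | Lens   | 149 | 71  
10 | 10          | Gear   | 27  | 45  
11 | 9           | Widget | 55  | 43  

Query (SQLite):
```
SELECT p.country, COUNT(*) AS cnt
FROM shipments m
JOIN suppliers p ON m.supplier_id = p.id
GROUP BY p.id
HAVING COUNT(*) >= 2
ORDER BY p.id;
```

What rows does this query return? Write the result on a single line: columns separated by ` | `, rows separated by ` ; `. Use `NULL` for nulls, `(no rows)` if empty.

Join each shipments row to its suppliers via supplier_id.
Group joined rows by suppliers.id; compute COUNT(*) per group.
HAVING: keep groups with count ≥ 2.
  1: ids {1, 3} → COUNT(*)=2
  9: ids {2, 4, 5, 7, 9, 11} → COUNT(*)=6
  10: ids {6, 8, 10} → COUNT(*)=3

USA | 2 ; Japan | 6 ; USA | 3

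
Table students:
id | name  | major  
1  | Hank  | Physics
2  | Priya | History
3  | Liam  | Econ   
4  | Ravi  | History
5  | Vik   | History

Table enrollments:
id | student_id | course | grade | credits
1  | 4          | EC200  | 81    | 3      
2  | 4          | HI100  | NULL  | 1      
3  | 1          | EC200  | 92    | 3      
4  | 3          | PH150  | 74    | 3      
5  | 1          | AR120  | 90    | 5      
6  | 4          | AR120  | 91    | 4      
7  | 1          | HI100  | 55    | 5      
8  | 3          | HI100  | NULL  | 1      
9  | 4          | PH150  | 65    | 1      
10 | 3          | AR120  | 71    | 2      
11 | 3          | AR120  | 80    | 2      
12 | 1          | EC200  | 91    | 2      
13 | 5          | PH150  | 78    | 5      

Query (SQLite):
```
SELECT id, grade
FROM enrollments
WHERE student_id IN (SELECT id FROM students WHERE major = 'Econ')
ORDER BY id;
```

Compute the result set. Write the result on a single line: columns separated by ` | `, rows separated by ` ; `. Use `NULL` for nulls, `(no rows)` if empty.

4 | 74 ; 8 | NULL ; 10 | 71 ; 11 | 80

Inner query: students.id where major = 'Econ'.
Outer: keep enrollments rows whose student_id is in that set.
Inner query → {3}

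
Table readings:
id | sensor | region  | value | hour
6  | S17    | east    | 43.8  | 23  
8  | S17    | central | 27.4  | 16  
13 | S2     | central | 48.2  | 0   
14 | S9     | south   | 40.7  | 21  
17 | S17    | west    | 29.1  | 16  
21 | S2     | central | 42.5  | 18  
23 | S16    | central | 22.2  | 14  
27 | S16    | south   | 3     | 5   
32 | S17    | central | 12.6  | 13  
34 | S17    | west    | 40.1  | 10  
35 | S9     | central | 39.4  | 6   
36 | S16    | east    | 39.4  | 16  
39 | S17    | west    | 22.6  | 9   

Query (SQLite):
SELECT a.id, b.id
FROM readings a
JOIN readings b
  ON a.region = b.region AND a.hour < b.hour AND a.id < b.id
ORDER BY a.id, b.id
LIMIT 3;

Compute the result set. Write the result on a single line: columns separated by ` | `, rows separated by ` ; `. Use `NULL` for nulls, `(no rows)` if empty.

Pairs (a,b) with same region, a.hour < b.hour, a.id < b.id.
region groups: central:{8,13,21,23,32,35} east:{6,36} south:{14,27} west:{17,34,39}
Ordered by (a.id, b.id); first 3.

8 | 21 ; 13 | 21 ; 13 | 23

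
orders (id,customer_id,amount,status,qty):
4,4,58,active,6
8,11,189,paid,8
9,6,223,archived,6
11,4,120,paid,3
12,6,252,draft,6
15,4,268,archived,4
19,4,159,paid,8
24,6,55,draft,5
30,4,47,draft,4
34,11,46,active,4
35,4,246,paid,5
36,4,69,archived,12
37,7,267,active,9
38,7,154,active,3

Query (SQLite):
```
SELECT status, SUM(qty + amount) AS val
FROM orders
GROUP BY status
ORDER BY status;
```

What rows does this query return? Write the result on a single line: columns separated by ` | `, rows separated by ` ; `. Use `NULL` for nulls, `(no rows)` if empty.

active | 547 ; archived | 582 ; draft | 369 ; paid | 738

For each row compute qty + amount.
Group by status; take SUM of the expression per group.
  active: ids {4, 34, 37, 38} → SUM(qty + amount)=547
  archived: ids {9, 15, 36} → SUM(qty + amount)=582
  draft: ids {12, 24, 30} → SUM(qty + amount)=369
  paid: ids {8, 11, 19, 35} → SUM(qty + amount)=738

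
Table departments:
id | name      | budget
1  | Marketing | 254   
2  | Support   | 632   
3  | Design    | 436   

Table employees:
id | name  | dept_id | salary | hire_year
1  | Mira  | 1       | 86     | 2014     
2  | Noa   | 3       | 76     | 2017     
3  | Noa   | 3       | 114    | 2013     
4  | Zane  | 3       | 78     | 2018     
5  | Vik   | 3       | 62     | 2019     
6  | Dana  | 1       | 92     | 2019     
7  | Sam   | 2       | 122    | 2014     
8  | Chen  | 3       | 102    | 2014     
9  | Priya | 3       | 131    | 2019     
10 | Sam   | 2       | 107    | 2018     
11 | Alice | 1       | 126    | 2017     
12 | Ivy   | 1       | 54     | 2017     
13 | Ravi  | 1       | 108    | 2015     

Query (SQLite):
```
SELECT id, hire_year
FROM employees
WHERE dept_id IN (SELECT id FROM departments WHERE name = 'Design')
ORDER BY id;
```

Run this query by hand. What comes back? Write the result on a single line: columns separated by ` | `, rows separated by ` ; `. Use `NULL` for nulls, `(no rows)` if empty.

2 | 2017 ; 3 | 2013 ; 4 | 2018 ; 5 | 2019 ; 8 | 2014 ; 9 | 2019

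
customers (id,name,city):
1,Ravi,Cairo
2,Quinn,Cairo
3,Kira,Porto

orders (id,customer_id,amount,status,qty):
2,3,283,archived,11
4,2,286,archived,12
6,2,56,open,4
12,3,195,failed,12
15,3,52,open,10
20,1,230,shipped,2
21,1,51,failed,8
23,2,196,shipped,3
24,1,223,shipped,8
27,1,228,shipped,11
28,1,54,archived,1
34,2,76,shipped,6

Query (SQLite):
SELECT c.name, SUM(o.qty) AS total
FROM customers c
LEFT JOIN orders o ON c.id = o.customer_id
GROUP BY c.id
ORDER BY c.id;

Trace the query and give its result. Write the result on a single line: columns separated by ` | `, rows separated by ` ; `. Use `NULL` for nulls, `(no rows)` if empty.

LEFT JOIN keeps every customers row; unmatched ones get NULL for orders columns.
Group by customers.id and compute SUM(o.qty). SUM over an all-NULL group is NULL.
  1: ids {20, 21, 24, 27, 28} → SUM(o.qty)=30
  2: ids {4, 6, 23, 34} → SUM(o.qty)=25
  3: ids {2, 12, 15} → SUM(o.qty)=33

Ravi | 30 ; Quinn | 25 ; Kira | 33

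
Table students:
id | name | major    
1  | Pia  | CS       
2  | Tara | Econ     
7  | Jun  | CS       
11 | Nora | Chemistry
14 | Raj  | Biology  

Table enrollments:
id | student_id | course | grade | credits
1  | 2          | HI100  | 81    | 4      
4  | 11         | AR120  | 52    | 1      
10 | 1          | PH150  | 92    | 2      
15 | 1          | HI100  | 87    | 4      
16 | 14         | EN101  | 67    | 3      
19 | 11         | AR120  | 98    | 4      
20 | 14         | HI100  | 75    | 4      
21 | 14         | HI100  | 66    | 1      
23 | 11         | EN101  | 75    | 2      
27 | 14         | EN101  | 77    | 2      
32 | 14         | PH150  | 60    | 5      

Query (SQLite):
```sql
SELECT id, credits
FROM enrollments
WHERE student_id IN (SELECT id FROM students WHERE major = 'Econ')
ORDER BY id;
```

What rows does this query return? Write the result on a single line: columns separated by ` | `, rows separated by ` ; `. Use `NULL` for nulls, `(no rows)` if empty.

1 | 4

Inner query: students.id where major = 'Econ'.
Outer: keep enrollments rows whose student_id is in that set.
Inner query → {2}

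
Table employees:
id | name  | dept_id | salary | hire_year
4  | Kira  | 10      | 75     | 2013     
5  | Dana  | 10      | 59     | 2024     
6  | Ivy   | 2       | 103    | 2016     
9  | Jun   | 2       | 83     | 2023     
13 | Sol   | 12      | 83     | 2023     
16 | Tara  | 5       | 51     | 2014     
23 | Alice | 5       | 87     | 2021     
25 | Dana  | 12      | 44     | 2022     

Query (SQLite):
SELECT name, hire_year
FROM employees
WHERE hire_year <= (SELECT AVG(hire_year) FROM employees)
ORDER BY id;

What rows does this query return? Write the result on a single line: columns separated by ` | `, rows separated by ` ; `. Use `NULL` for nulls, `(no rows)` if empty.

Kira | 2013 ; Ivy | 2016 ; Tara | 2014

Scalar subquery: AVG(hire_year) over all employees rows = 2019.5.
Keep rows where hire_year <= that value.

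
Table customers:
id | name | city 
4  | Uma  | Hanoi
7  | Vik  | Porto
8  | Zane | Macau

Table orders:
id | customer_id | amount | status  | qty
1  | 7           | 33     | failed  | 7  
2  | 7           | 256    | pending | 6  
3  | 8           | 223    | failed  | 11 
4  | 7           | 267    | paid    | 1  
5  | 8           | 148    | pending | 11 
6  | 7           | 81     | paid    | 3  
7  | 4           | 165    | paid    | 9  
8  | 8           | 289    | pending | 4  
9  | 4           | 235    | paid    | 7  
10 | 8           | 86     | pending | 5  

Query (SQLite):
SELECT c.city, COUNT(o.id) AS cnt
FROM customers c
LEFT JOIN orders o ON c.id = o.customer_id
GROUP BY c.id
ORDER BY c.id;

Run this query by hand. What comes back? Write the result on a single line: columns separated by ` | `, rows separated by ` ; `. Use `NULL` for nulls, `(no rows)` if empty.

Hanoi | 2 ; Porto | 4 ; Macau | 4

LEFT JOIN keeps every customers row; unmatched ones get NULL for orders columns.
Group by customers.id and compute COUNT(o.id). COUNT(col) of an all-NULL group is 0.
  4: ids {7, 9} → COUNT(o.id)=2
  7: ids {1, 2, 4, 6} → COUNT(o.id)=4
  8: ids {3, 5, 8, 10} → COUNT(o.id)=4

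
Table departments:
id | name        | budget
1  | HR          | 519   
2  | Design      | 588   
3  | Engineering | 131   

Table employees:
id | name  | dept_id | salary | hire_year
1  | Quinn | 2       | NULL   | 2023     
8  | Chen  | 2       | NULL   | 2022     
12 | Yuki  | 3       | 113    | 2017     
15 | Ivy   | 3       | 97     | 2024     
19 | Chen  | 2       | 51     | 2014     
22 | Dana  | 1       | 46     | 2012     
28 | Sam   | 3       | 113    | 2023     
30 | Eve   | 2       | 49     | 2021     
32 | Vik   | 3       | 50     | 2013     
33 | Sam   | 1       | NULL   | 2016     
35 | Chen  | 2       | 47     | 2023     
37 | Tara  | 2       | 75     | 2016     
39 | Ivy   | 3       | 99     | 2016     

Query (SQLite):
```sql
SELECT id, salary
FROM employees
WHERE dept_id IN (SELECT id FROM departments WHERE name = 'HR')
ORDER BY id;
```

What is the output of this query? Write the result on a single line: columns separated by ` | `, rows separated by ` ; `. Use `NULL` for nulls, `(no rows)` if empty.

Inner query: departments.id where name = 'HR'.
Outer: keep employees rows whose dept_id is in that set.
Inner query → {1}

22 | 46 ; 33 | NULL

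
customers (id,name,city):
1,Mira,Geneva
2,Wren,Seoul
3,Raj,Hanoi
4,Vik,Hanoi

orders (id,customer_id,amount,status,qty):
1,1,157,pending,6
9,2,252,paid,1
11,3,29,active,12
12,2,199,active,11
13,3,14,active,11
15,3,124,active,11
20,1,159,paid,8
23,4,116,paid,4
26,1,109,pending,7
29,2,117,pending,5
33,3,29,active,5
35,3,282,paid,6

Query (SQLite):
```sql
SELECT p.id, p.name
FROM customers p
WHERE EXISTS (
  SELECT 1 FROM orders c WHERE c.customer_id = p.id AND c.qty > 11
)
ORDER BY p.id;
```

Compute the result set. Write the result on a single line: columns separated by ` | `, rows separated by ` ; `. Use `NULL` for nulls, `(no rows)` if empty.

3 | Raj

For each customers row, check whether any orders with matching customer_id has qty > 11.
Keep rows where that is true.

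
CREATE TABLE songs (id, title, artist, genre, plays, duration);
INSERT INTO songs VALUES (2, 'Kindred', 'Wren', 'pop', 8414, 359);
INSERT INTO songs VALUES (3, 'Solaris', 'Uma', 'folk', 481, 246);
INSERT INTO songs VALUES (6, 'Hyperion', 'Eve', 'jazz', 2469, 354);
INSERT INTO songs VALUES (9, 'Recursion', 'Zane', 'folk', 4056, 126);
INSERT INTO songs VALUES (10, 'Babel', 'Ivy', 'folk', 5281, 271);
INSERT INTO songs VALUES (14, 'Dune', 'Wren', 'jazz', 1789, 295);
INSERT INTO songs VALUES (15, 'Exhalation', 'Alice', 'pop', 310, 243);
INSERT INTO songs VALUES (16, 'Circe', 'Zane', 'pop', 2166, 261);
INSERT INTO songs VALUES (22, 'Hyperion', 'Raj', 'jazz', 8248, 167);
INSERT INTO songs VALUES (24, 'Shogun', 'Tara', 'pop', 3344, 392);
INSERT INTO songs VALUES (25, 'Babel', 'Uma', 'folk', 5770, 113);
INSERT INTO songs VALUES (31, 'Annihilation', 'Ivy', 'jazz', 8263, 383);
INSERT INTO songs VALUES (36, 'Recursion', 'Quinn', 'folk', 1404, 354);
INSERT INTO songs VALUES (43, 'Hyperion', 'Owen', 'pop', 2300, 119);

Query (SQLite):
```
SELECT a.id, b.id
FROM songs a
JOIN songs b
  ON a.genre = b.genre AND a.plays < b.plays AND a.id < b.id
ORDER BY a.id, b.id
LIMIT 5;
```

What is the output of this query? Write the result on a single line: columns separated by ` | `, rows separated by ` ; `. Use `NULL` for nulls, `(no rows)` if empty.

Pairs (a,b) with same genre, a.plays < b.plays, a.id < b.id.
genre groups: folk:{3,9,10,25,36} jazz:{6,14,22,31} pop:{2,15,16,24,43}
Ordered by (a.id, b.id); first 5.

3 | 9 ; 3 | 10 ; 3 | 25 ; 3 | 36 ; 6 | 22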